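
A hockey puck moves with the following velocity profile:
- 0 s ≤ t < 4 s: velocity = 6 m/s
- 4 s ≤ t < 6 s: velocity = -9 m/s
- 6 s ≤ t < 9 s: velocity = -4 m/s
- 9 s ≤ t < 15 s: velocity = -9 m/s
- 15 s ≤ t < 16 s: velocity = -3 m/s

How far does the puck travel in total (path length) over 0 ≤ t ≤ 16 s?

Distance (not displacement) is the total path length: add the absolute areas under v-t.
0–4 s: |6| × 4 = 24 m
4–6 s: |-9| × 2 = 18 m
6–9 s: |-4| × 3 = 12 m
9–15 s: |-9| × 6 = 54 m
15–16 s: |-3| × 1 = 3 m
Total distance = 111 m

111 m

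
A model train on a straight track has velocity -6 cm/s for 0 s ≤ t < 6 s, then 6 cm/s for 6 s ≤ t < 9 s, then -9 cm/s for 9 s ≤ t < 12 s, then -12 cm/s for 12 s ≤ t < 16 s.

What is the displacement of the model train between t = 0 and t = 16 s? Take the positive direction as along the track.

-93 cm

Net displacement equals the area under the velocity-time graph (areas below the axis count negative).
0–6 s: -6 × 6 = -36 cm
6–9 s: 6 × 3 = 18 cm
9–12 s: -9 × 3 = -27 cm
12–16 s: -12 × 4 = -48 cm
Net displacement = -93 cm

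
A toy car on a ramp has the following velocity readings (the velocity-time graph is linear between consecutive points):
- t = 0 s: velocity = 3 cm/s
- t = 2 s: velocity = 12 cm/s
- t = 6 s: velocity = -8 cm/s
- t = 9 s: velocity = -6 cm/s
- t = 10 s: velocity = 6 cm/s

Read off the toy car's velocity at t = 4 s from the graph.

On 2–6 s the graph is linear from 12 to -8 cm/s: v(4) = 12 + (-8 − 12)·(4 − 2)/(6 − 2) = 2 cm/s.

2 cm/s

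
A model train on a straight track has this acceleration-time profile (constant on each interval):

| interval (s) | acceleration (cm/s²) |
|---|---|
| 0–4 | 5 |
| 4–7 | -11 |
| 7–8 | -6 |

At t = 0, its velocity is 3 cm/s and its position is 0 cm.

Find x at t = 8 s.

58.5 cm

On each constant-a segment, Δv = aΔt and Δx = v₀Δt + ½aΔt²; chain segment to segment.
0–4 s: v starts 3 cm/s; Δx = 3·4 + ½·5·4² = 52 cm; v ends 23 cm/s.
4–7 s: v starts 23 cm/s; Δx = 23·3 + ½·-11·3² = 19.5 cm; v ends -10 cm/s.
7–8 s: v starts -10 cm/s; Δx = -10·1 + ½·-6·1² = -13 cm; v ends -16 cm/s.
x(8) = 0 + Σ Δx = 58.5 cm.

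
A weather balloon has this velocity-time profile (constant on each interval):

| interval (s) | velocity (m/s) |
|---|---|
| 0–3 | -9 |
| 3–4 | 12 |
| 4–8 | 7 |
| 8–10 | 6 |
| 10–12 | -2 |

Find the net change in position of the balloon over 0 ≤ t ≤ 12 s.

21 m

Displacement is the signed area under the v-t curve.
0–3 s: -9 × 3 = -27 m
3–4 s: 12 × 1 = 12 m
4–8 s: 7 × 4 = 28 m
8–10 s: 6 × 2 = 12 m
10–12 s: -2 × 2 = -4 m
Net displacement = 21 m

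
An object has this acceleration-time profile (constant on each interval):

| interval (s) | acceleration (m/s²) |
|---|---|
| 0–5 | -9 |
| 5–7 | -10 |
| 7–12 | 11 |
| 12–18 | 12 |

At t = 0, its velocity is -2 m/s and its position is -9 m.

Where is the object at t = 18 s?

-299 m

On each constant-a segment, Δv = aΔt and Δx = v₀Δt + ½aΔt²; chain segment to segment.
0–5 s: v starts -2 m/s; Δx = -2·5 + ½·-9·5² = -122.5 m; v ends -47 m/s.
5–7 s: v starts -47 m/s; Δx = -47·2 + ½·-10·2² = -114 m; v ends -67 m/s.
7–12 s: v starts -67 m/s; Δx = -67·5 + ½·11·5² = -197.5 m; v ends -12 m/s.
12–18 s: v starts -12 m/s; Δx = -12·6 + ½·12·6² = 144 m; v ends 60 m/s.
x(18) = -9 + Σ Δx = -299 m.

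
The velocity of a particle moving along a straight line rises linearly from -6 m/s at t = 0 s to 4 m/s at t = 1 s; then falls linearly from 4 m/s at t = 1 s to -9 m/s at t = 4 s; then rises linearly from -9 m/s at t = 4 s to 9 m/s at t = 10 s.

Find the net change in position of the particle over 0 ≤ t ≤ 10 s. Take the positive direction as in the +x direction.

Net displacement equals the area under the velocity-time graph (areas below the axis count negative).
0–1 s: ½(-6 + 4)(1) = -1 m
1–4 s: ½(4 + -9)(3) = -7.5 m
4–10 s: ½(-9 + 9)(6) = 0 m
Net displacement = -8.5 m

-8.5 m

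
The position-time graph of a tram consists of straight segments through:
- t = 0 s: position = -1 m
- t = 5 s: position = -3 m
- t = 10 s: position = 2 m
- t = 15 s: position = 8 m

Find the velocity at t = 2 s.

-0.4 m/s

Velocity is the slope of the x-t graph on 0–5 s: (-3 − -1)/(5 − 0) = -0.4 m/s.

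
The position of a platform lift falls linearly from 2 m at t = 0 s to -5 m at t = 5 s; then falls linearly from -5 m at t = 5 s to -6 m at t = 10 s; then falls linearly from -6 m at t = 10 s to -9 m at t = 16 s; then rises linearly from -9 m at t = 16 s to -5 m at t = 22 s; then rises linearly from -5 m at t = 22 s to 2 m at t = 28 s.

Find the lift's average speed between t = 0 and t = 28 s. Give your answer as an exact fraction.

Average speed = (total path length)/(elapsed time); on a piecewise-linear x-t graph the path length is Σ|Δx|.
0–5 s: |Δx| = |-5 − 2| = 7 m
5–10 s: |Δx| = |-6 − -5| = 1 m
10–16 s: |Δx| = |-9 − -6| = 3 m
16–22 s: |Δx| = |-5 − -9| = 4 m
22–28 s: |Δx| = |2 − -5| = 7 m
Total path = 22 m; average speed = 22/28 = 11/14 m/s.

11/14 m/s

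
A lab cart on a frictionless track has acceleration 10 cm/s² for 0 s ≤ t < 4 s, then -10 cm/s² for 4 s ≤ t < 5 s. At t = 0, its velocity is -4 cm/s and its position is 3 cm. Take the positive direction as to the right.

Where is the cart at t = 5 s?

On each constant-a segment, Δv = aΔt and Δx = v₀Δt + ½aΔt²; chain segment to segment.
0–4 s: v starts -4 cm/s; Δx = -4·4 + ½·10·4² = 64 cm; v ends 36 cm/s.
4–5 s: v starts 36 cm/s; Δx = 36·1 + ½·-10·1² = 31 cm; v ends 26 cm/s.
x(5) = 3 + Σ Δx = 98 cm.

98 cm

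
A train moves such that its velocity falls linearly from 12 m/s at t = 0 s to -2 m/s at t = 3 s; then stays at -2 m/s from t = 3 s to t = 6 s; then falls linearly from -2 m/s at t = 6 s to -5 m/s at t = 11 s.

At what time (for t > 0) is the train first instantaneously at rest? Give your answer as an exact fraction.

v changes sign on 0–3 s (from 12 to -2); the graph is linear there, so v = 0 at t = 0 + (-12)·(3 − 0)/(-2 − 12) = 18/7 s.

t = 18/7 s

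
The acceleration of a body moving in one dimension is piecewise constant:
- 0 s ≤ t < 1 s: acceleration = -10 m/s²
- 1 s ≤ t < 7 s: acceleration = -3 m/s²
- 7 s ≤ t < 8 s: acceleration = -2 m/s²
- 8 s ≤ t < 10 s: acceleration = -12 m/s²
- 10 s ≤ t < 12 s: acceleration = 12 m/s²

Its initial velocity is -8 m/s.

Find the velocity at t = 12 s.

Δv equals the area under the a-t graph; then v = v₀ + Δv.
0–1 s: -10 × 1 = -10 m/s
1–7 s: -3 × 6 = -18 m/s
7–8 s: -2 × 1 = -2 m/s
8–10 s: -12 × 2 = -24 m/s
10–12 s: 12 × 2 = 24 m/s
Δv = -30 m/s, so v(12) = -8 + (-30) = -38 m/s.

-38 m/s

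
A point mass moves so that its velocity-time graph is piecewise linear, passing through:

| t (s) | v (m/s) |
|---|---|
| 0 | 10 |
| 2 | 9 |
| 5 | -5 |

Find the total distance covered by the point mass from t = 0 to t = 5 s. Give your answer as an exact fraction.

425/14 m

Distance (not displacement) is the total path length: add the absolute areas under v-t.
0–2 s: |½(10 + 9)(2)| = 19 m
2–5 s: v = 0 at t = 55/14 s; triangle areas 243/28 + 75/28 = 159/14 m
Total distance = 425/14 m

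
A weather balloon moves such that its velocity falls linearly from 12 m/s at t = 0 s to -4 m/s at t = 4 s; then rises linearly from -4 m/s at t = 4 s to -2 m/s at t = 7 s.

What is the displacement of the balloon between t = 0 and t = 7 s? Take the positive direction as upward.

Net displacement equals the area under the velocity-time graph (areas below the axis count negative).
0–4 s: ½(12 + -4)(4) = 16 m
4–7 s: ½(-4 + -2)(3) = -9 m
Net displacement = 7 m

7 m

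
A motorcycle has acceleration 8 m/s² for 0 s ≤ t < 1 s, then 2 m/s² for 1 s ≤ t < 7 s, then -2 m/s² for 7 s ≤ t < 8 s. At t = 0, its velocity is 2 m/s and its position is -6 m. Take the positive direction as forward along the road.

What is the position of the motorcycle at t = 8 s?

117 m

On each constant-a segment, Δv = aΔt and Δx = v₀Δt + ½aΔt²; chain segment to segment.
0–1 s: v starts 2 m/s; Δx = 2·1 + ½·8·1² = 6 m; v ends 10 m/s.
1–7 s: v starts 10 m/s; Δx = 10·6 + ½·2·6² = 96 m; v ends 22 m/s.
7–8 s: v starts 22 m/s; Δx = 22·1 + ½·-2·1² = 21 m; v ends 20 m/s.
x(8) = -6 + Σ Δx = 117 m.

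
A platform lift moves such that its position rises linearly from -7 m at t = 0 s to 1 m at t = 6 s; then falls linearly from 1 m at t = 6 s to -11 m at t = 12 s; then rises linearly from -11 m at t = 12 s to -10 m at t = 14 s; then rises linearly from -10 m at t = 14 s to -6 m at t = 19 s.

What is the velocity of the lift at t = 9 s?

-2 m/s

Velocity is the slope of the x-t graph on 6–12 s: (-11 − 1)/(12 − 6) = -2 m/s.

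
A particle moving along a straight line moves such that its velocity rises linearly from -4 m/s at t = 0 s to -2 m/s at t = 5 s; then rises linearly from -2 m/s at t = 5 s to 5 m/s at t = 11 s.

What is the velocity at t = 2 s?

On 0–5 s the graph is linear from -4 to -2 m/s: v(2) = -4 + (-2 − -4)·(2 − 0)/(5 − 0) = -3.2 m/s.

-3.2 m/s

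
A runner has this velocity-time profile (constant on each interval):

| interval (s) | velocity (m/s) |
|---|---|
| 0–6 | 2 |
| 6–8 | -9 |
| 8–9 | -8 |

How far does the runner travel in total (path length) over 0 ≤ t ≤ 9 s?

38 m

Distance (not displacement) is the total path length: add the absolute areas under v-t.
0–6 s: |2| × 6 = 12 m
6–8 s: |-9| × 2 = 18 m
8–9 s: |-8| × 1 = 8 m
Total distance = 38 m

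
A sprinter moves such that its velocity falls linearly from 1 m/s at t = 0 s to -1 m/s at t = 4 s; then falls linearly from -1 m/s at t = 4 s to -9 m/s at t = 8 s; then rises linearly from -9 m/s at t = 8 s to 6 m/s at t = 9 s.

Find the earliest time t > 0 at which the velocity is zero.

t = 2 s

v changes sign on 0–4 s (from 1 to -1); the graph is linear there, so v = 0 at t = 0 + (-1)·(4 − 0)/(-1 − 1) = 2 s.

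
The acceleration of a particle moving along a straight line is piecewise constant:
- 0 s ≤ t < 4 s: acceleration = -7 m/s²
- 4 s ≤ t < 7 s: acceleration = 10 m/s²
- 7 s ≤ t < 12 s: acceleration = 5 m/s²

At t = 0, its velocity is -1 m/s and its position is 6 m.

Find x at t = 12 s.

-28.5 m

On each constant-a segment, Δv = aΔt and Δx = v₀Δt + ½aΔt²; chain segment to segment.
0–4 s: v starts -1 m/s; Δx = -1·4 + ½·-7·4² = -60 m; v ends -29 m/s.
4–7 s: v starts -29 m/s; Δx = -29·3 + ½·10·3² = -42 m; v ends 1 m/s.
7–12 s: v starts 1 m/s; Δx = 1·5 + ½·5·5² = 67.5 m; v ends 26 m/s.
x(12) = 6 + Σ Δx = -28.5 m.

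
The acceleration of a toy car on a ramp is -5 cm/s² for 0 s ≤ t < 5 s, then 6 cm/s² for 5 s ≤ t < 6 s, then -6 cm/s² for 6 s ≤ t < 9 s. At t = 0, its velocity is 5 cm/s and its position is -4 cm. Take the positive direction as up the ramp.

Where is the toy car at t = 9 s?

On each constant-a segment, Δv = aΔt and Δx = v₀Δt + ½aΔt²; chain segment to segment.
0–5 s: v starts 5 cm/s; Δx = 5·5 + ½·-5·5² = -37.5 cm; v ends -20 cm/s.
5–6 s: v starts -20 cm/s; Δx = -20·1 + ½·6·1² = -17 cm; v ends -14 cm/s.
6–9 s: v starts -14 cm/s; Δx = -14·3 + ½·-6·3² = -69 cm; v ends -32 cm/s.
x(9) = -4 + Σ Δx = -127.5 cm.

-127.5 cm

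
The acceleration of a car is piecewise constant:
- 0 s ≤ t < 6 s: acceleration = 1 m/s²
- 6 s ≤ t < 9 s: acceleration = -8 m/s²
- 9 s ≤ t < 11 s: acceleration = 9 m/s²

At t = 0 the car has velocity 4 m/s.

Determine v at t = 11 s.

Δv equals the area under the a-t graph; then v = v₀ + Δv.
0–6 s: 1 × 6 = 6 m/s
6–9 s: -8 × 3 = -24 m/s
9–11 s: 9 × 2 = 18 m/s
Δv = 0 m/s, so v(11) = 4 + (0) = 4 m/s.

4 m/s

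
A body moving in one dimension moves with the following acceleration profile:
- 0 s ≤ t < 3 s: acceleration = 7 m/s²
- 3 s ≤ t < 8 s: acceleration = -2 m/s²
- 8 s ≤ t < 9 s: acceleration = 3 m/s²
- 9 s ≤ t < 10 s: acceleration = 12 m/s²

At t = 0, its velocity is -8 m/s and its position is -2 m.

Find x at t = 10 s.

On each constant-a segment, Δv = aΔt and Δx = v₀Δt + ½aΔt²; chain segment to segment.
0–3 s: v starts -8 m/s; Δx = -8·3 + ½·7·3² = 7.5 m; v ends 13 m/s.
3–8 s: v starts 13 m/s; Δx = 13·5 + ½·-2·5² = 40 m; v ends 3 m/s.
8–9 s: v starts 3 m/s; Δx = 3·1 + ½·3·1² = 4.5 m; v ends 6 m/s.
9–10 s: v starts 6 m/s; Δx = 6·1 + ½·12·1² = 12 m; v ends 18 m/s.
x(10) = -2 + Σ Δx = 62 m.

62 m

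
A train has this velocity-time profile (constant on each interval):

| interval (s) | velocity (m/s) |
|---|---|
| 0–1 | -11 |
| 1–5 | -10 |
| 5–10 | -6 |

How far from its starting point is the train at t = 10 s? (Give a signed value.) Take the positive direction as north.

-81 m

Net displacement equals the area under the velocity-time graph (areas below the axis count negative).
0–1 s: -11 × 1 = -11 m
1–5 s: -10 × 4 = -40 m
5–10 s: -6 × 5 = -30 m
Net displacement = -81 m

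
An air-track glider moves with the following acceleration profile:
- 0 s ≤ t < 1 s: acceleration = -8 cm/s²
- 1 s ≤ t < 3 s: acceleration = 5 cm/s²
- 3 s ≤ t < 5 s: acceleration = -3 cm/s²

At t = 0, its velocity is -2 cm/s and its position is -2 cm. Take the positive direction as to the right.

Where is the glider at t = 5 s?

-24 cm

On each constant-a segment, Δv = aΔt and Δx = v₀Δt + ½aΔt²; chain segment to segment.
0–1 s: v starts -2 cm/s; Δx = -2·1 + ½·-8·1² = -6 cm; v ends -10 cm/s.
1–3 s: v starts -10 cm/s; Δx = -10·2 + ½·5·2² = -10 cm; v ends 0 cm/s.
3–5 s: v starts 0 cm/s; Δx = 0·2 + ½·-3·2² = -6 cm; v ends -6 cm/s.
x(5) = -2 + Σ Δx = -24 cm.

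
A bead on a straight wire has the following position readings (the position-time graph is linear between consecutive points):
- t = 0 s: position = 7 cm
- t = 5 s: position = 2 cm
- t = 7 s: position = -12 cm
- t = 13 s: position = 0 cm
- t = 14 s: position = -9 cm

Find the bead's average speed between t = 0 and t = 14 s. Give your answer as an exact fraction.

Average speed = (total path length)/(elapsed time); on a piecewise-linear x-t graph the path length is Σ|Δx|.
0–5 s: |Δx| = |2 − 7| = 5 cm
5–7 s: |Δx| = |-12 − 2| = 14 cm
7–13 s: |Δx| = |0 − -12| = 12 cm
13–14 s: |Δx| = |-9 − 0| = 9 cm
Total path = 40 cm; average speed = 40/14 = 20/7 cm/s.

20/7 cm/s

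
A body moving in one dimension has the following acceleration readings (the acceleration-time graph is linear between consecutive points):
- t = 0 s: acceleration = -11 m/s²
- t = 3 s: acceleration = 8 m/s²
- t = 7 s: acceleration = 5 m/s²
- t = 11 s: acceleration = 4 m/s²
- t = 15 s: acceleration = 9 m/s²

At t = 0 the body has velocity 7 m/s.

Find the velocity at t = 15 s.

72.5 m/s

Δv equals the area under the a-t graph; then v = v₀ + Δv.
0–3 s: ½(-11 + 8)(3) = -4.5 m/s
3–7 s: ½(8 + 5)(4) = 26 m/s
7–11 s: ½(5 + 4)(4) = 18 m/s
11–15 s: ½(4 + 9)(4) = 26 m/s
Δv = 65.5 m/s, so v(15) = 7 + (65.5) = 72.5 m/s.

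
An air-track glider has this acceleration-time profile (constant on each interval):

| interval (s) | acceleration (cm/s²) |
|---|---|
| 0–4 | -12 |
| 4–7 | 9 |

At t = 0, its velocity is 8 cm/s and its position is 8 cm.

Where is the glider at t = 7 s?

On each constant-a segment, Δv = aΔt and Δx = v₀Δt + ½aΔt²; chain segment to segment.
0–4 s: v starts 8 cm/s; Δx = 8·4 + ½·-12·4² = -64 cm; v ends -40 cm/s.
4–7 s: v starts -40 cm/s; Δx = -40·3 + ½·9·3² = -79.5 cm; v ends -13 cm/s.
x(7) = 8 + Σ Δx = -135.5 cm.

-135.5 cm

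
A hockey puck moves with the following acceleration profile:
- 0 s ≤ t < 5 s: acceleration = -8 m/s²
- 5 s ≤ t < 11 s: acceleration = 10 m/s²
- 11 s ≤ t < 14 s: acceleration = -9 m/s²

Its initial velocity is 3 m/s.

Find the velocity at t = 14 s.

Δv equals the area under the a-t graph; then v = v₀ + Δv.
0–5 s: -8 × 5 = -40 m/s
5–11 s: 10 × 6 = 60 m/s
11–14 s: -9 × 3 = -27 m/s
Δv = -7 m/s, so v(14) = 3 + (-7) = -4 m/s.

-4 m/s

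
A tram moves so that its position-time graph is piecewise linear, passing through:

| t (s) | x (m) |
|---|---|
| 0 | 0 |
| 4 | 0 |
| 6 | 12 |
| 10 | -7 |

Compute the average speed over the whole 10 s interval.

Average speed = (total path length)/(elapsed time); on a piecewise-linear x-t graph the path length is Σ|Δx|.
0–4 s: |Δx| = |0 − 0| = 0 m
4–6 s: |Δx| = |12 − 0| = 12 m
6–10 s: |Δx| = |-7 − 12| = 19 m
Total path = 31 m; average speed = 31/10 = 3.1 m/s.

3.1 m/s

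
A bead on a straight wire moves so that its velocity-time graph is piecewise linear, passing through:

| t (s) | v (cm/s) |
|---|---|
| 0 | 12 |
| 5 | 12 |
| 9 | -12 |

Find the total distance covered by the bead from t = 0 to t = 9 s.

Distance (not displacement) is the total path length: add the absolute areas under v-t.
0–5 s: |12| × 5 = 60 cm
5–9 s: v = 0 at t = 7 s; triangle areas 12 + 12 = 24 cm
Total distance = 84 cm

84 cm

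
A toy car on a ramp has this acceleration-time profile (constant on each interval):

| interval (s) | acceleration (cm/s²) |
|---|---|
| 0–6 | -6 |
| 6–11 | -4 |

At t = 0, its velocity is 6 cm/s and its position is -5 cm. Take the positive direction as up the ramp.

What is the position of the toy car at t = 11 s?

On each constant-a segment, Δv = aΔt and Δx = v₀Δt + ½aΔt²; chain segment to segment.
0–6 s: v starts 6 cm/s; Δx = 6·6 + ½·-6·6² = -72 cm; v ends -30 cm/s.
6–11 s: v starts -30 cm/s; Δx = -30·5 + ½·-4·5² = -200 cm; v ends -50 cm/s.
x(11) = -5 + Σ Δx = -277 cm.

-277 cm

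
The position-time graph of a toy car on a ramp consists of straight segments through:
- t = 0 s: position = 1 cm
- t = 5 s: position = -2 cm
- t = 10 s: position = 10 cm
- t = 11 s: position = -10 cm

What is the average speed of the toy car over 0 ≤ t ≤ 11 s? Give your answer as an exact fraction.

35/11 cm/s

Average speed = (total path length)/(elapsed time); on a piecewise-linear x-t graph the path length is Σ|Δx|.
0–5 s: |Δx| = |-2 − 1| = 3 cm
5–10 s: |Δx| = |10 − -2| = 12 cm
10–11 s: |Δx| = |-10 − 10| = 20 cm
Total path = 35 cm; average speed = 35/11 = 35/11 cm/s.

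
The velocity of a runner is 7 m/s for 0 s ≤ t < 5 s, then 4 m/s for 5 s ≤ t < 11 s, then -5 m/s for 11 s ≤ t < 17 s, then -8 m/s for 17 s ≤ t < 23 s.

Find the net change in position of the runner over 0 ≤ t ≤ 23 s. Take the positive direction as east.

-19 m

Displacement is the signed area under the v-t curve.
0–5 s: 7 × 5 = 35 m
5–11 s: 4 × 6 = 24 m
11–17 s: -5 × 6 = -30 m
17–23 s: -8 × 6 = -48 m
Net displacement = -19 m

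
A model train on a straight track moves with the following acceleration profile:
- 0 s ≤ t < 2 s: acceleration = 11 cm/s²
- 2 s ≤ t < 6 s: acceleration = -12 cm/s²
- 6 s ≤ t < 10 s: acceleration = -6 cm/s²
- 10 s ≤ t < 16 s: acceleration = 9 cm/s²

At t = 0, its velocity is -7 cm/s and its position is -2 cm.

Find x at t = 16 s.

On each constant-a segment, Δv = aΔt and Δx = v₀Δt + ½aΔt²; chain segment to segment.
0–2 s: v starts -7 cm/s; Δx = -7·2 + ½·11·2² = 8 cm; v ends 15 cm/s.
2–6 s: v starts 15 cm/s; Δx = 15·4 + ½·-12·4² = -36 cm; v ends -33 cm/s.
6–10 s: v starts -33 cm/s; Δx = -33·4 + ½·-6·4² = -180 cm; v ends -57 cm/s.
10–16 s: v starts -57 cm/s; Δx = -57·6 + ½·9·6² = -180 cm; v ends -3 cm/s.
x(16) = -2 + Σ Δx = -390 cm.

-390 cm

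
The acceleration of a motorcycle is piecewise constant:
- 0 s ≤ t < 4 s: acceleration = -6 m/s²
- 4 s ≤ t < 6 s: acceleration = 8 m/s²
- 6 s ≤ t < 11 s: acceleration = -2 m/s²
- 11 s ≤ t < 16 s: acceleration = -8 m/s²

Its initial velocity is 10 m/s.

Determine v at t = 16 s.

Δv equals the area under the a-t graph; then v = v₀ + Δv.
0–4 s: -6 × 4 = -24 m/s
4–6 s: 8 × 2 = 16 m/s
6–11 s: -2 × 5 = -10 m/s
11–16 s: -8 × 5 = -40 m/s
Δv = -58 m/s, so v(16) = 10 + (-58) = -48 m/s.

-48 m/s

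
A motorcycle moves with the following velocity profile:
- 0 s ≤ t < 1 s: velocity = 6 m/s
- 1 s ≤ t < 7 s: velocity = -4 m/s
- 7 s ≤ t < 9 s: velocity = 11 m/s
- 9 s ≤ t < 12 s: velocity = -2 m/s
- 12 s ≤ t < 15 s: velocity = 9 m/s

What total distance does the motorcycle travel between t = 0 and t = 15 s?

Distance (not displacement) is the total path length: add the absolute areas under v-t.
0–1 s: |6| × 1 = 6 m
1–7 s: |-4| × 6 = 24 m
7–9 s: |11| × 2 = 22 m
9–12 s: |-2| × 3 = 6 m
12–15 s: |9| × 3 = 27 m
Total distance = 85 m

85 m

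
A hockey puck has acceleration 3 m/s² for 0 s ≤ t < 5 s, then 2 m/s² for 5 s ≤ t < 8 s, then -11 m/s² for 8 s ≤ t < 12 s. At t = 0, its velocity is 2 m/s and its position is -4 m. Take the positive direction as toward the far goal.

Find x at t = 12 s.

On each constant-a segment, Δv = aΔt and Δx = v₀Δt + ½aΔt²; chain segment to segment.
0–5 s: v starts 2 m/s; Δx = 2·5 + ½·3·5² = 47.5 m; v ends 17 m/s.
5–8 s: v starts 17 m/s; Δx = 17·3 + ½·2·3² = 60 m; v ends 23 m/s.
8–12 s: v starts 23 m/s; Δx = 23·4 + ½·-11·4² = 4 m; v ends -21 m/s.
x(12) = -4 + Σ Δx = 107.5 m.

107.5 m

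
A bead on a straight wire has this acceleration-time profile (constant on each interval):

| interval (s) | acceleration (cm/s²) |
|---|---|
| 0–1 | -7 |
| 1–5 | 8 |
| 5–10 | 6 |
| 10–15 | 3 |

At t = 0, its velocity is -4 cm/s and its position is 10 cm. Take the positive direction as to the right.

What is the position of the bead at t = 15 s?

On each constant-a segment, Δv = aΔt and Δx = v₀Δt + ½aΔt²; chain segment to segment.
0–1 s: v starts -4 cm/s; Δx = -4·1 + ½·-7·1² = -7.5 cm; v ends -11 cm/s.
1–5 s: v starts -11 cm/s; Δx = -11·4 + ½·8·4² = 20 cm; v ends 21 cm/s.
5–10 s: v starts 21 cm/s; Δx = 21·5 + ½·6·5² = 180 cm; v ends 51 cm/s.
10–15 s: v starts 51 cm/s; Δx = 51·5 + ½·3·5² = 292.5 cm; v ends 66 cm/s.
x(15) = 10 + Σ Δx = 495 cm.

495 cm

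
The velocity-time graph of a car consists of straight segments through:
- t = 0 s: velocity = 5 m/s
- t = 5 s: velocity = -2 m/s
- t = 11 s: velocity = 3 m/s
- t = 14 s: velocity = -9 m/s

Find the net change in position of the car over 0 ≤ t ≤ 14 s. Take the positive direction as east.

Displacement is the signed area under the v-t curve.
0–5 s: ½(5 + -2)(5) = 7.5 m
5–11 s: ½(-2 + 3)(6) = 3 m
11–14 s: ½(3 + -9)(3) = -9 m
Net displacement = 1.5 m

1.5 m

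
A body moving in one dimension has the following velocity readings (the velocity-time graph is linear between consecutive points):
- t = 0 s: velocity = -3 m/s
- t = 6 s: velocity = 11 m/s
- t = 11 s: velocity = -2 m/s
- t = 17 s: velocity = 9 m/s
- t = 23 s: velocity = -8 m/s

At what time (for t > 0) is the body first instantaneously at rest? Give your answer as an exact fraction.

v changes sign on 0–6 s (from -3 to 11); the graph is linear there, so v = 0 at t = 0 + (3)·(6 − 0)/(11 − -3) = 9/7 s.

t = 9/7 s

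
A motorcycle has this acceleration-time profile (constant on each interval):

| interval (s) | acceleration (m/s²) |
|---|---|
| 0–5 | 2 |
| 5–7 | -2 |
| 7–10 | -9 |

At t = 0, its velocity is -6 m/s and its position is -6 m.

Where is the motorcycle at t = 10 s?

On each constant-a segment, Δv = aΔt and Δx = v₀Δt + ½aΔt²; chain segment to segment.
0–5 s: v starts -6 m/s; Δx = -6·5 + ½·2·5² = -5 m; v ends 4 m/s.
5–7 s: v starts 4 m/s; Δx = 4·2 + ½·-2·2² = 4 m; v ends 0 m/s.
7–10 s: v starts 0 m/s; Δx = 0·3 + ½·-9·3² = -40.5 m; v ends -27 m/s.
x(10) = -6 + Σ Δx = -47.5 m.

-47.5 m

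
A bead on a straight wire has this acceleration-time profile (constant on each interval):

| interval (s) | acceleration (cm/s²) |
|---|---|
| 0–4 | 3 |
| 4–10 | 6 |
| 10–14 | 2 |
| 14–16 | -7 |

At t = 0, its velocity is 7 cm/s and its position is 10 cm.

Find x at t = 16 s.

632 cm

On each constant-a segment, Δv = aΔt and Δx = v₀Δt + ½aΔt²; chain segment to segment.
0–4 s: v starts 7 cm/s; Δx = 7·4 + ½·3·4² = 52 cm; v ends 19 cm/s.
4–10 s: v starts 19 cm/s; Δx = 19·6 + ½·6·6² = 222 cm; v ends 55 cm/s.
10–14 s: v starts 55 cm/s; Δx = 55·4 + ½·2·4² = 236 cm; v ends 63 cm/s.
14–16 s: v starts 63 cm/s; Δx = 63·2 + ½·-7·2² = 112 cm; v ends 49 cm/s.
x(16) = 10 + Σ Δx = 632 cm.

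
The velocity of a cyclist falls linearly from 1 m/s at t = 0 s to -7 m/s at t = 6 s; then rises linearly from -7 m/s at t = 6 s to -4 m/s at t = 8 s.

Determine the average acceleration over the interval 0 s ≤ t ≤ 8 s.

Average acceleration = Δv/Δt = (-4 − 1)/(8 − 0) = -0.625 m/s².

-0.625 m/s²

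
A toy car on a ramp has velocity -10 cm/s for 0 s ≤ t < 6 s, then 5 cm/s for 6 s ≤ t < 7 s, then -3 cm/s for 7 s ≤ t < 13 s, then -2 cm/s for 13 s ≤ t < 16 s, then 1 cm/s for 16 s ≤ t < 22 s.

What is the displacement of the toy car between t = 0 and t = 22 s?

-73 cm

Net displacement equals the area under the velocity-time graph (areas below the axis count negative).
0–6 s: -10 × 6 = -60 cm
6–7 s: 5 × 1 = 5 cm
7–13 s: -3 × 6 = -18 cm
13–16 s: -2 × 3 = -6 cm
16–22 s: 1 × 6 = 6 cm
Net displacement = -73 cm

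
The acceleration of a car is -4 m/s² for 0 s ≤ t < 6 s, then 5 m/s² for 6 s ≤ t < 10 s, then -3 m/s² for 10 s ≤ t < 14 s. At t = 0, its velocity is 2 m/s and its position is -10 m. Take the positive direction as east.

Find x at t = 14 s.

-150 m

On each constant-a segment, Δv = aΔt and Δx = v₀Δt + ½aΔt²; chain segment to segment.
0–6 s: v starts 2 m/s; Δx = 2·6 + ½·-4·6² = -60 m; v ends -22 m/s.
6–10 s: v starts -22 m/s; Δx = -22·4 + ½·5·4² = -48 m; v ends -2 m/s.
10–14 s: v starts -2 m/s; Δx = -2·4 + ½·-3·4² = -32 m; v ends -14 m/s.
x(14) = -10 + Σ Δx = -150 m.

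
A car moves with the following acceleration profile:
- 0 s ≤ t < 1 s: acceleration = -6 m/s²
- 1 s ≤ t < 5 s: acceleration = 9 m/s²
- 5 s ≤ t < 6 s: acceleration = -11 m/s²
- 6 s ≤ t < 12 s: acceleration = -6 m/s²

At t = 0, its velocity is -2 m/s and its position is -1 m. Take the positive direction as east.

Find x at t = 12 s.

On each constant-a segment, Δv = aΔt and Δx = v₀Δt + ½aΔt²; chain segment to segment.
0–1 s: v starts -2 m/s; Δx = -2·1 + ½·-6·1² = -5 m; v ends -8 m/s.
1–5 s: v starts -8 m/s; Δx = -8·4 + ½·9·4² = 40 m; v ends 28 m/s.
5–6 s: v starts 28 m/s; Δx = 28·1 + ½·-11·1² = 22.5 m; v ends 17 m/s.
6–12 s: v starts 17 m/s; Δx = 17·6 + ½·-6·6² = -6 m; v ends -19 m/s.
x(12) = -1 + Σ Δx = 50.5 m.

50.5 m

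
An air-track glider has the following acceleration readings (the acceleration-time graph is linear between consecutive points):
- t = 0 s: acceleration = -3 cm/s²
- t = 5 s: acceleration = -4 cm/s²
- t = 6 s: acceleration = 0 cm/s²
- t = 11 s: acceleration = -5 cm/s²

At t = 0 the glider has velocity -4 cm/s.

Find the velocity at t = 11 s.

Δv equals the area under the a-t graph; then v = v₀ + Δv.
0–5 s: ½(-3 + -4)(5) = -17.5 cm/s
5–6 s: ½(-4 + 0)(1) = -2 cm/s
6–11 s: ½(0 + -5)(5) = -12.5 cm/s
Δv = -32 cm/s, so v(11) = -4 + (-32) = -36 cm/s.

-36 cm/s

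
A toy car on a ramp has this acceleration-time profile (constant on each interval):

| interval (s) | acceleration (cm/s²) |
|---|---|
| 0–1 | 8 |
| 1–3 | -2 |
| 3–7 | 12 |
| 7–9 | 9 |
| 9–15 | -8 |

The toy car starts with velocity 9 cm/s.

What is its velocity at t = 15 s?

Δv equals the area under the a-t graph; then v = v₀ + Δv.
0–1 s: 8 × 1 = 8 cm/s
1–3 s: -2 × 2 = -4 cm/s
3–7 s: 12 × 4 = 48 cm/s
7–9 s: 9 × 2 = 18 cm/s
9–15 s: -8 × 6 = -48 cm/s
Δv = 22 cm/s, so v(15) = 9 + (22) = 31 cm/s.

31 cm/s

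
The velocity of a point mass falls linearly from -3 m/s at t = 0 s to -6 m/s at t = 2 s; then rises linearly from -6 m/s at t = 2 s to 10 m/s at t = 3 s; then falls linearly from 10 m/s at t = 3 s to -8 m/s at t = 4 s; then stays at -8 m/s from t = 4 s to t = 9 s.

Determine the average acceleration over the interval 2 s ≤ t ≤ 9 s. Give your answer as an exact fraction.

Average acceleration = Δv/Δt = (-8 − -6)/(9 − 2) = -2/7 m/s².

-2/7 m/s²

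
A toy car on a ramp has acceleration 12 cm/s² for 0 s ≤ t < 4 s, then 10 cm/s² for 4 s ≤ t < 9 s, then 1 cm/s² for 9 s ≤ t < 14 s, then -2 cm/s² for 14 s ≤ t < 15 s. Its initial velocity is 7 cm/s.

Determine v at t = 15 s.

108 cm/s

Δv equals the area under the a-t graph; then v = v₀ + Δv.
0–4 s: 12 × 4 = 48 cm/s
4–9 s: 10 × 5 = 50 cm/s
9–14 s: 1 × 5 = 5 cm/s
14–15 s: -2 × 1 = -2 cm/s
Δv = 101 cm/s, so v(15) = 7 + (101) = 108 cm/s.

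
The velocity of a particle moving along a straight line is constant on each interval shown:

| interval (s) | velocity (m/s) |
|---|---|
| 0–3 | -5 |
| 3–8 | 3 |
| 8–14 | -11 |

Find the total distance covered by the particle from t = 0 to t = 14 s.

96 m

Total distance travelled is ∫|v| dt — sum the magnitudes of each area piece.
0–3 s: |-5| × 3 = 15 m
3–8 s: |3| × 5 = 15 m
8–14 s: |-11| × 6 = 66 m
Total distance = 96 m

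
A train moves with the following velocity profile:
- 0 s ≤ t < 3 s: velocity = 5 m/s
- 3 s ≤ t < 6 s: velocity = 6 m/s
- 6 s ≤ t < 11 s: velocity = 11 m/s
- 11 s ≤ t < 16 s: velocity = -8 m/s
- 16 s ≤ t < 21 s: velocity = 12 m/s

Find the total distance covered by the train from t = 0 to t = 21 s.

188 m

Total distance travelled is ∫|v| dt — sum the magnitudes of each area piece.
0–3 s: |5| × 3 = 15 m
3–6 s: |6| × 3 = 18 m
6–11 s: |11| × 5 = 55 m
11–16 s: |-8| × 5 = 40 m
16–21 s: |12| × 5 = 60 m
Total distance = 188 m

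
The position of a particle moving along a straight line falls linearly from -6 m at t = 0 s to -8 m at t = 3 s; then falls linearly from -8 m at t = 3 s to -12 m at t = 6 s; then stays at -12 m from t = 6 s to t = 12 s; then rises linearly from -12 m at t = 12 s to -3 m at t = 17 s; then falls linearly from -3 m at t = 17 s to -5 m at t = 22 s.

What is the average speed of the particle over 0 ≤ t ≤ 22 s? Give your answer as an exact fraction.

17/22 m/s

Average speed = (total path length)/(elapsed time); on a piecewise-linear x-t graph the path length is Σ|Δx|.
0–3 s: |Δx| = |-8 − -6| = 2 m
3–6 s: |Δx| = |-12 − -8| = 4 m
6–12 s: |Δx| = |-12 − -12| = 0 m
12–17 s: |Δx| = |-3 − -12| = 9 m
17–22 s: |Δx| = |-5 − -3| = 2 m
Total path = 17 m; average speed = 17/22 = 17/22 m/s.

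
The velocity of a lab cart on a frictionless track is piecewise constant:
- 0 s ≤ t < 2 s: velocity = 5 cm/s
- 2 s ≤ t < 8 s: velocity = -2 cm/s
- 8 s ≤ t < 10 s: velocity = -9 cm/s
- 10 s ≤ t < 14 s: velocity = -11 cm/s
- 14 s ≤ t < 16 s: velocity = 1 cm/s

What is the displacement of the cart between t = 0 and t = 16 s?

Displacement is the signed area under the v-t curve.
0–2 s: 5 × 2 = 10 cm
2–8 s: -2 × 6 = -12 cm
8–10 s: -9 × 2 = -18 cm
10–14 s: -11 × 4 = -44 cm
14–16 s: 1 × 2 = 2 cm
Net displacement = -62 cm

-62 cm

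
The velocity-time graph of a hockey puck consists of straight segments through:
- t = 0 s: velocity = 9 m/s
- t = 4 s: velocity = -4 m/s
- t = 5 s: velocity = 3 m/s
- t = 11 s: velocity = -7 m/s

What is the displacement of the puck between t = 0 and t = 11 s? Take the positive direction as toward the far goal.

-2.5 m

Displacement is the signed area under the v-t curve.
0–4 s: ½(9 + -4)(4) = 10 m
4–5 s: ½(-4 + 3)(1) = -0.5 m
5–11 s: ½(3 + -7)(6) = -12 m
Net displacement = -2.5 m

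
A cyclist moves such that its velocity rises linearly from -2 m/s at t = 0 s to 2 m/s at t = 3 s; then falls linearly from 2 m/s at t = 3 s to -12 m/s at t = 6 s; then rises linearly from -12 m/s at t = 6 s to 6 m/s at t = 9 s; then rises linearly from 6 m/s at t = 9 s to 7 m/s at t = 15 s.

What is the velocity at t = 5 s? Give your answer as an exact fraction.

On 3–6 s the graph is linear from 2 to -12 m/s: v(5) = 2 + (-12 − 2)·(5 − 3)/(6 − 3) = -22/3 m/s.

-22/3 m/s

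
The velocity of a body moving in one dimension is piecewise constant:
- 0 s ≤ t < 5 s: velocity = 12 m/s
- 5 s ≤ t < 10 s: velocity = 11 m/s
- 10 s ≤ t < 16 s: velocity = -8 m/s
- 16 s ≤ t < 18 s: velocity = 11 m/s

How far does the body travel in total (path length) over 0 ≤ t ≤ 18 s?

Total distance travelled is ∫|v| dt — sum the magnitudes of each area piece.
0–5 s: |12| × 5 = 60 m
5–10 s: |11| × 5 = 55 m
10–16 s: |-8| × 6 = 48 m
16–18 s: |11| × 2 = 22 m
Total distance = 185 m

185 m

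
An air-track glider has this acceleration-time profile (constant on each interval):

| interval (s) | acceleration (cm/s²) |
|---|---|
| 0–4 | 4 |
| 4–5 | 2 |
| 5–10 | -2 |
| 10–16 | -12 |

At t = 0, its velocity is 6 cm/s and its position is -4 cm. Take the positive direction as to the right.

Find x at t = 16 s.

38 cm

On each constant-a segment, Δv = aΔt and Δx = v₀Δt + ½aΔt²; chain segment to segment.
0–4 s: v starts 6 cm/s; Δx = 6·4 + ½·4·4² = 56 cm; v ends 22 cm/s.
4–5 s: v starts 22 cm/s; Δx = 22·1 + ½·2·1² = 23 cm; v ends 24 cm/s.
5–10 s: v starts 24 cm/s; Δx = 24·5 + ½·-2·5² = 95 cm; v ends 14 cm/s.
10–16 s: v starts 14 cm/s; Δx = 14·6 + ½·-12·6² = -132 cm; v ends -58 cm/s.
x(16) = -4 + Σ Δx = 38 cm.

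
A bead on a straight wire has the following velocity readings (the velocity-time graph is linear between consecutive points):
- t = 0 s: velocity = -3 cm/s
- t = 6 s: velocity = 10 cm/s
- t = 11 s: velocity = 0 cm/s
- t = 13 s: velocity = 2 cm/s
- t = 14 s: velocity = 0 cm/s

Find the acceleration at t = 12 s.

1 cm/s²

Acceleration is the slope of the v-t graph on 11–13 s: (2 − 0)/(13 − 11) = 1 cm/s².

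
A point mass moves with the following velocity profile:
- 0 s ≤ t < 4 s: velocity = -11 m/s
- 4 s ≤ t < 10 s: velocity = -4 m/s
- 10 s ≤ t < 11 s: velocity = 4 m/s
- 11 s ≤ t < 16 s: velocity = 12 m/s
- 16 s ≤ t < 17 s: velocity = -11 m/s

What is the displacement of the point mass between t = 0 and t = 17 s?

Net displacement equals the area under the velocity-time graph (areas below the axis count negative).
0–4 s: -11 × 4 = -44 m
4–10 s: -4 × 6 = -24 m
10–11 s: 4 × 1 = 4 m
11–16 s: 12 × 5 = 60 m
16–17 s: -11 × 1 = -11 m
Net displacement = -15 m

-15 m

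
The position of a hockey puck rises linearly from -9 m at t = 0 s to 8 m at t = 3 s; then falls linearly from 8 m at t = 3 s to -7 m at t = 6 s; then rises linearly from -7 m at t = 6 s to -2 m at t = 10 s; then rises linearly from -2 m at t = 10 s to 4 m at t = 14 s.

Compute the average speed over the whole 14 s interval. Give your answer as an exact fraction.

Average speed = (total path length)/(elapsed time); on a piecewise-linear x-t graph the path length is Σ|Δx|.
0–3 s: |Δx| = |8 − -9| = 17 m
3–6 s: |Δx| = |-7 − 8| = 15 m
6–10 s: |Δx| = |-2 − -7| = 5 m
10–14 s: |Δx| = |4 − -2| = 6 m
Total path = 43 m; average speed = 43/14 = 43/14 m/s.

43/14 m/s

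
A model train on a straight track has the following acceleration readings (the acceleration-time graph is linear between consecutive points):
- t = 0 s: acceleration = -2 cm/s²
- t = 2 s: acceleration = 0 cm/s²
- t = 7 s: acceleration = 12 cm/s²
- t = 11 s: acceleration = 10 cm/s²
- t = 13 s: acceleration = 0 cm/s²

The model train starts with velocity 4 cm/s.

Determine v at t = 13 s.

86 cm/s

Δv equals the area under the a-t graph; then v = v₀ + Δv.
0–2 s: ½(-2 + 0)(2) = -2 cm/s
2–7 s: ½(0 + 12)(5) = 30 cm/s
7–11 s: ½(12 + 10)(4) = 44 cm/s
11–13 s: ½(10 + 0)(2) = 10 cm/s
Δv = 82 cm/s, so v(13) = 4 + (82) = 86 cm/s.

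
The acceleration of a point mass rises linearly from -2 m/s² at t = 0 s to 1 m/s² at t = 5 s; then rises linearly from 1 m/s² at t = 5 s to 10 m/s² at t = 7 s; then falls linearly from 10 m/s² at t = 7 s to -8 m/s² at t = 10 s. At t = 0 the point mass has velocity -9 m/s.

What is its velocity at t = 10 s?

Δv equals the area under the a-t graph; then v = v₀ + Δv.
0–5 s: ½(-2 + 1)(5) = -2.5 m/s
5–7 s: ½(1 + 10)(2) = 11 m/s
7–10 s: ½(10 + -8)(3) = 3 m/s
Δv = 11.5 m/s, so v(10) = -9 + (11.5) = 2.5 m/s.

2.5 m/s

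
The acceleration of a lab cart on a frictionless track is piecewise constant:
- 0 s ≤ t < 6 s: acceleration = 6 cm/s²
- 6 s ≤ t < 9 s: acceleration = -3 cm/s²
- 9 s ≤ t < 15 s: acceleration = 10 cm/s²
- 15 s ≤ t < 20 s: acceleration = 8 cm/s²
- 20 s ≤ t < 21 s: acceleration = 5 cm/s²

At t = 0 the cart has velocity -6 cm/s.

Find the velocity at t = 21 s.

Δv equals the area under the a-t graph; then v = v₀ + Δv.
0–6 s: 6 × 6 = 36 cm/s
6–9 s: -3 × 3 = -9 cm/s
9–15 s: 10 × 6 = 60 cm/s
15–20 s: 8 × 5 = 40 cm/s
20–21 s: 5 × 1 = 5 cm/s
Δv = 132 cm/s, so v(21) = -6 + (132) = 126 cm/s.

126 cm/s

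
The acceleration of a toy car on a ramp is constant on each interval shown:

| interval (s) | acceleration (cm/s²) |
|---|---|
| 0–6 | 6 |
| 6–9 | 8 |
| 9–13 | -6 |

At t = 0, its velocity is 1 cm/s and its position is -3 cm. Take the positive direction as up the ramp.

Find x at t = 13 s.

On each constant-a segment, Δv = aΔt and Δx = v₀Δt + ½aΔt²; chain segment to segment.
0–6 s: v starts 1 cm/s; Δx = 1·6 + ½·6·6² = 114 cm; v ends 37 cm/s.
6–9 s: v starts 37 cm/s; Δx = 37·3 + ½·8·3² = 147 cm; v ends 61 cm/s.
9–13 s: v starts 61 cm/s; Δx = 61·4 + ½·-6·4² = 196 cm; v ends 37 cm/s.
x(13) = -3 + Σ Δx = 454 cm.

454 cm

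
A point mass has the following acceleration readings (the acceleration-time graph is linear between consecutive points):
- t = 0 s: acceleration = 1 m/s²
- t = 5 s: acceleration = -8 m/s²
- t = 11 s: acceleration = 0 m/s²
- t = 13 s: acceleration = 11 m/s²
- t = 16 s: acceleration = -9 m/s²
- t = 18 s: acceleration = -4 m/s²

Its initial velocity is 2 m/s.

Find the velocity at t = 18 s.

-38.5 m/s

Δv equals the area under the a-t graph; then v = v₀ + Δv.
0–5 s: ½(1 + -8)(5) = -17.5 m/s
5–11 s: ½(-8 + 0)(6) = -24 m/s
11–13 s: ½(0 + 11)(2) = 11 m/s
13–16 s: ½(11 + -9)(3) = 3 m/s
16–18 s: ½(-9 + -4)(2) = -13 m/s
Δv = -40.5 m/s, so v(18) = 2 + (-40.5) = -38.5 m/s.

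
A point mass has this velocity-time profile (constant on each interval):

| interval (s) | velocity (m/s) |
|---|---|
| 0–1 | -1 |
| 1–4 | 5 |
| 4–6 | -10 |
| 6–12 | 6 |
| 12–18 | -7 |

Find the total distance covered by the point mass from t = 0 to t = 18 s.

114 m

Total distance travelled is ∫|v| dt — sum the magnitudes of each area piece.
0–1 s: |-1| × 1 = 1 m
1–4 s: |5| × 3 = 15 m
4–6 s: |-10| × 2 = 20 m
6–12 s: |6| × 6 = 36 m
12–18 s: |-7| × 6 = 42 m
Total distance = 114 m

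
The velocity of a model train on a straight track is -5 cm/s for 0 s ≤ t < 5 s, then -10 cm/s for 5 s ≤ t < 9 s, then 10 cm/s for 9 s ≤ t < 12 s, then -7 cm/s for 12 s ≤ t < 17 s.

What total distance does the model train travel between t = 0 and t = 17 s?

Total distance travelled is ∫|v| dt — sum the magnitudes of each area piece.
0–5 s: |-5| × 5 = 25 cm
5–9 s: |-10| × 4 = 40 cm
9–12 s: |10| × 3 = 30 cm
12–17 s: |-7| × 5 = 35 cm
Total distance = 130 cm

130 cm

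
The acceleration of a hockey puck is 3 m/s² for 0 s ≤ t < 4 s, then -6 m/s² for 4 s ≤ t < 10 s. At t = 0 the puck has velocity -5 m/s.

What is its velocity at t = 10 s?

Δv equals the area under the a-t graph; then v = v₀ + Δv.
0–4 s: 3 × 4 = 12 m/s
4–10 s: -6 × 6 = -36 m/s
Δv = -24 m/s, so v(10) = -5 + (-24) = -29 m/s.

-29 m/s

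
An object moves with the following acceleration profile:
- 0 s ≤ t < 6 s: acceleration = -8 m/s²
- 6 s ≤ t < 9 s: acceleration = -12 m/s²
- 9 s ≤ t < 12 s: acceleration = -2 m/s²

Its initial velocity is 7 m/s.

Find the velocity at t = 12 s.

Δv equals the area under the a-t graph; then v = v₀ + Δv.
0–6 s: -8 × 6 = -48 m/s
6–9 s: -12 × 3 = -36 m/s
9–12 s: -2 × 3 = -6 m/s
Δv = -90 m/s, so v(12) = 7 + (-90) = -83 m/s.

-83 m/s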